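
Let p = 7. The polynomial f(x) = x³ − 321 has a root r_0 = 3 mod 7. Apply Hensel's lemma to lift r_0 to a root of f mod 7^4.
r_3 = 1081 (mod 2401)

Hensel: r_{i+1} = r_i − f(r_i)/f′(r_i) mod 7^{i+2}, where f′(x) = 3x². Iterate:
  r_0 = 3 (mod 7)
  r_1 = 3 (mod 49)
  r_2 = 52 (mod 343)
  r_3 = 1081 (mod 2401)
Final: r = 1081 with f(r) ≡ 0 mod 7^4.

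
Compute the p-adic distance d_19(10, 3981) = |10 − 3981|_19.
d_19(10, 3981) = 1/361

Step 1 — x − y = 10 − 3981 = -3971. Step 2 — v_19(-3971) = 2 (factor: -3971 = −(19^2 · 11); the sign does not affect v_p). Step 3 — |x − y|_19 = 19^{-2} = 1/361.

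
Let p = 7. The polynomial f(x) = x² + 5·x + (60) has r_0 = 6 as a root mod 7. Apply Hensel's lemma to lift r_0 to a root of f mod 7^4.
r_3 = 1630 (mod 2401)

Hensel: r_{i+1} = r_i − f(r_i)·(f′(r_i))^{-1} mod 7^{i+2}, f′(x) = 2x + 5. Iterate:
  r_0 = 6 (mod 7)
  r_1 = 13 (mod 49)
  r_2 = 258 (mod 343)
  r_3 = 1630 (mod 2401)
Final: r = 1630 satisfies f(r) ≡ 0 mod 7^4.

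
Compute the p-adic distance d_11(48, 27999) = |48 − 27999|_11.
d_11(48, 27999) = 1/1331

Step 1 — x − y = 48 − 27999 = -27951. Step 2 — v_11(-27951) = 3 (factor: -27951 = −(11^3 · 21); the sign does not affect v_p). Step 3 — |x − y|_11 = 11^{-3} = 1/1331.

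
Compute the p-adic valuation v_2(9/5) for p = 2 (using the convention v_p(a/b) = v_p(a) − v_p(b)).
v_2(9/5) = 0

Factor powers of 2 from the numerator and denominator of the reduced fraction: 9 = 2^0 · 9 and 5 = 2^0 · 5. Apply v_p(a/b) = v_p(a) − v_p(b): v_2(9/5) = 0 − 0 = 0.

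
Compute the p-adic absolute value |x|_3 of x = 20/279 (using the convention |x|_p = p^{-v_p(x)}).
|20/279|_3 = 9

Step 1 — compute v_3(x) by factoring powers of 3 out of the numerator and denominator: v_3(20/279) = -2. Step 2 — apply |x|_p = p^{-v_p(x)} = 3^{2} = 9.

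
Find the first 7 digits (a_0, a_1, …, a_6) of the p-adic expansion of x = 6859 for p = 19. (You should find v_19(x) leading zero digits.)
(a_0, …, a_6) = (0, 0, 0, 1, 0, 0, 0)

v_19(6859) = 3, so a_0 = ... = a_2 = 0. Factor out: x = 19^3 · u with u = 1 a unit in ℤ_19. Expand u iteratively via a_{v+i} = u_i mod 19, u_{i+1} = (u_i − a_{v+i})/19:
  u_0 = 1;  a_3 = 1;  u_1 = (u_0 − 1)/19 = 0
  u_1 = 0;  a_4 = 0;  u_2 = (u_1 − 0)/19 = 0
  u_2 = 0;  a_5 = 0;  u_3 = (u_2 − 0)/19 = 0
  u_3 = 0;  a_6 = 0;  u_4 = (u_3 − 0)/19 = 0
Digits: (0, 0, 0, 1, 0, 0, 0).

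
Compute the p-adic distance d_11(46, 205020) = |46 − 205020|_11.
d_11(46, 205020) = 1/14641

Step 1 — x − y = 46 − 205020 = -204974. Step 2 — v_11(-204974) = 4 (factor: -204974 = −(11^4 · 14); the sign does not affect v_p). Step 3 — |x − y|_11 = 11^{-4} = 1/14641.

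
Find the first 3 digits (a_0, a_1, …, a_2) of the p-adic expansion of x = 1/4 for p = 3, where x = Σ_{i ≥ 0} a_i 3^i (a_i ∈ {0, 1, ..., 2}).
(a_0, …, a_2) = (1, 2, 0)

v_3(1/4) = 0 (numerator and denominator both coprime to 3), so x ∈ ℤ_3^×. Compute digits iteratively via a_i = x_i mod 3, x_{i+1} = (x_i − a_i)/3, with x_0 = x:
  x_0 = 1/4;  a_0 = 1;  x_1 = (x_0 − 1)/3 = -1/4
  x_1 = -1/4;  a_1 = 2;  x_2 = (x_1 − 2)/3 = -3/4
  x_2 = -3/4;  a_2 = 0;  x_3 = (x_2 − 0)/3 = -1/4
Digits: (1, 2, 0).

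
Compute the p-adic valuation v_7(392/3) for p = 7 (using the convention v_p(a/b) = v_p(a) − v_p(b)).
v_7(392/3) = 2

Factor powers of 7 from the numerator and denominator of the reduced fraction: 392 = 7^2 · 8 and 3 = 7^0 · 3. Apply v_p(a/b) = v_p(a) − v_p(b): v_7(392/3) = 2 − 0 = 2.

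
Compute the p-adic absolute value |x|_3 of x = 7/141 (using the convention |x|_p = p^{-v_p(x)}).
|7/141|_3 = 3

Step 1 — compute v_3(x) by factoring powers of 3 out of the numerator and denominator: v_3(7/141) = -1. Step 2 — apply |x|_p = p^{-v_p(x)} = 3^{1} = 3.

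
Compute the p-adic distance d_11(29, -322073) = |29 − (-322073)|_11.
d_11(29, -322073) = 1/161051

Step 1 — x − y = 29 − (-322073) = 322102. Step 2 — v_11(322102) = 5 (factor: 322102 = (11^5 · 2); the sign does not affect v_p). Step 3 — |x − y|_11 = 11^{-5} = 1/161051.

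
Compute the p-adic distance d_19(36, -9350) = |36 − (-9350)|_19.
d_19(36, -9350) = 1/361

Step 1 — x − y = 36 − (-9350) = 9386. Step 2 — v_19(9386) = 2 (factor: 9386 = (19^2 · 26); the sign does not affect v_p). Step 3 — |x − y|_19 = 19^{-2} = 1/361.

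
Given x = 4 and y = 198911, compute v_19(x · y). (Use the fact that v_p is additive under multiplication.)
v_19(795644) = 3

v_p(x) = 0 (factor: 4 = 19^0 · 4); v_p(y) = 3 (factor: 198911 = 19^3 · 29). Additivity: v_p(xy) = v_p(x) + v_p(y) = 0 + 3 = 3. (Direct check: xy = 795644 = 19^3 · (116).)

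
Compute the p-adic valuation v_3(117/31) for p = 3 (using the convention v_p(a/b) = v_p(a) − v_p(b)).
v_3(117/31) = 2

Factor powers of 3 from the numerator and denominator of the reduced fraction: 117 = 3^2 · 13 and 31 = 3^0 · 31. Apply v_p(a/b) = v_p(a) − v_p(b): v_3(117/31) = 2 − 0 = 2.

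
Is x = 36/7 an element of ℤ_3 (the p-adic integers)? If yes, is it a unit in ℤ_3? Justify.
x ∈ ℤ_3 but not a unit; v_3(x) = 2 > 0

ℤ_3 = {x ∈ ℚ_3 : v_3(x) ≥ 0} and ℤ_3^× = {x ∈ ℤ_3 : v_3(x) = 0}. Here v_3(36/7) = v_3(num) − v_3(den) = 2; compare against these criteria.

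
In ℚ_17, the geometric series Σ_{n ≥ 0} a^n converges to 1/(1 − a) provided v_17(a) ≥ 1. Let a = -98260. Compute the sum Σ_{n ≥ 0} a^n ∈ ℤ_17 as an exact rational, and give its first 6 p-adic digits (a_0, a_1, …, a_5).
Σ a^n = 1/(1 − a) = 1/98261;  first 6 digits = (1, 0, 0, 14, 15, 16)

v_17(a) = 3 ≥ 1, so the series converges in ℤ_17 to 1/(1 − a) = 1/(1 − (-98260)) = 1/98261. Expand this rational in ℤ_17: compute digits iteratively via d_i = x_i mod 17, x_{i+1} = (x_i − d_i)/17. The first 6 digits are (1, 0, 0, 14, 15, 16).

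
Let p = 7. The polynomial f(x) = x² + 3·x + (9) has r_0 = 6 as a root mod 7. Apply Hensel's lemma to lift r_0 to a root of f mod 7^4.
r_3 = 1658 (mod 2401)

Hensel: r_{i+1} = r_i − f(r_i)·(f′(r_i))^{-1} mod 7^{i+2}, f′(x) = 2x + 3. Iterate:
  r_0 = 6 (mod 7)
  r_1 = 41 (mod 49)
  r_2 = 286 (mod 343)
  r_3 = 1658 (mod 2401)
Final: r = 1658 satisfies f(r) ≡ 0 mod 7^4.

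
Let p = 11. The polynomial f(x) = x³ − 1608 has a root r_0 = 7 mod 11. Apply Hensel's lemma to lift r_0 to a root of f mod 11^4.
r_3 = 14208 (mod 14641)

Hensel: r_{i+1} = r_i − f(r_i)/f′(r_i) mod 11^{i+2}, where f′(x) = 3x². Iterate:
  r_0 = 7 (mod 11)
  r_1 = 51 (mod 121)
  r_2 = 898 (mod 1331)
  r_3 = 14208 (mod 14641)
Final: r = 14208 with f(r) ≡ 0 mod 11^4.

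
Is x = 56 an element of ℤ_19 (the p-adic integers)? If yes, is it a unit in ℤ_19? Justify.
x ∈ ℤ_19^× (unit); v_19(x) = 0

ℤ_19 = {x ∈ ℚ_19 : v_19(x) ≥ 0} and ℤ_19^× = {x ∈ ℤ_19 : v_19(x) = 0}. Here v_19(56) = v_19(num) − v_19(den) = 0; compare against these criteria.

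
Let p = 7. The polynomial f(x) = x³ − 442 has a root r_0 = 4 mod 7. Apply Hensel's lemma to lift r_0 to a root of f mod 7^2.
r_1 = 18 (mod 49)

Hensel: r_{i+1} = r_i − f(r_i)/f′(r_i) mod 7^{i+2}, where f′(x) = 3x². Iterate:
  r_0 = 4 (mod 7)
  r_1 = 18 (mod 49)
Final: r = 18 with f(r) ≡ 0 mod 7^2.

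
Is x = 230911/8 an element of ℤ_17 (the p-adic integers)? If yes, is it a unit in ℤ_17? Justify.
x ∈ ℤ_17 but not a unit; v_17(x) = 3 > 0

ℤ_17 = {x ∈ ℚ_17 : v_17(x) ≥ 0} and ℤ_17^× = {x ∈ ℤ_17 : v_17(x) = 0}. Here v_17(230911/8) = v_17(num) − v_17(den) = 3; compare against these criteria.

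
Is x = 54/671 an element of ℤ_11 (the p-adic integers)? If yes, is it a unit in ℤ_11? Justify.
x ∉ ℤ_11 (v_11(x) = -1 < 0)

ℤ_11 = {x ∈ ℚ_11 : v_11(x) ≥ 0} and ℤ_11^× = {x ∈ ℤ_11 : v_11(x) = 0}. Here v_11(54/671) = v_11(num) − v_11(den) = -1; compare against these criteria.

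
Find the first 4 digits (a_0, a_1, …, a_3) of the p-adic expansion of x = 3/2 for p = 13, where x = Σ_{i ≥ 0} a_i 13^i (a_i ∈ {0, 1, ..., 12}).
(a_0, …, a_3) = (8, 6, 6, 6)

v_13(3/2) = 0 (numerator and denominator both coprime to 13), so x ∈ ℤ_13^×. Compute digits iteratively via a_i = x_i mod 13, x_{i+1} = (x_i − a_i)/13, with x_0 = x:
  x_0 = 3/2;  a_0 = 8;  x_1 = (x_0 − 8)/13 = -1/2
  x_1 = -1/2;  a_1 = 6;  x_2 = (x_1 − 6)/13 = -1/2
  x_2 = -1/2;  a_2 = 6;  x_3 = (x_2 − 6)/13 = -1/2
  x_3 = -1/2;  a_3 = 6;  x_4 = (x_3 − 6)/13 = -1/2
Digits: (8, 6, 6, 6).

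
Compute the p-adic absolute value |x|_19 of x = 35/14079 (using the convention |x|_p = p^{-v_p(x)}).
|35/14079|_19 = 361

Step 1 — compute v_19(x) by factoring powers of 19 out of the numerator and denominator: v_19(35/14079) = -2. Step 2 — apply |x|_p = p^{-v_p(x)} = 19^{2} = 361.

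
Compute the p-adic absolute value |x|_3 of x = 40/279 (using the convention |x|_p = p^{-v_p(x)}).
|40/279|_3 = 9

Step 1 — compute v_3(x) by factoring powers of 3 out of the numerator and denominator: v_3(40/279) = -2. Step 2 — apply |x|_p = p^{-v_p(x)} = 3^{2} = 9.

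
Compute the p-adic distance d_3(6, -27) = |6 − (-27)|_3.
d_3(6, -27) = 1/3

Step 1 — x − y = 6 − (-27) = 33. Step 2 — v_3(33) = 1 (factor: 33 = (3^1 · 11); the sign does not affect v_p). Step 3 — |x − y|_3 = 3^{-1} = 1/3.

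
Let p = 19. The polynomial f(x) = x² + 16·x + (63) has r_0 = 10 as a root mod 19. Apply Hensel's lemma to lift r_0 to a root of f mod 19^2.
r_1 = 352 (mod 361)

Hensel: r_{i+1} = r_i − f(r_i)·(f′(r_i))^{-1} mod 19^{i+2}, f′(x) = 2x + 16. Iterate:
  r_0 = 10 (mod 19)
  r_1 = 352 (mod 361)
Final: r = 352 satisfies f(r) ≡ 0 mod 19^2.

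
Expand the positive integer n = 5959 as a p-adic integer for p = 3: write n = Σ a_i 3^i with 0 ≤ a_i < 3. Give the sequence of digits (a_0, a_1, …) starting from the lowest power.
(a_0, a_1, …) = (1, 0, 2, 1, 1, 0, 2, 2)

Repeated division by 3 gives the digits low-to-high: 5959 = 1 + 2·3^2 + 1·3^3 + 1·3^4 + 2·3^6 + 2·3^7. Digit sequence: (1, 0, 2, 1, 1, 0, 2, 2).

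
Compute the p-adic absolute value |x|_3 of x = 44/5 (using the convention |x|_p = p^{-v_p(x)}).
|44/5|_3 = 1

Step 1 — compute v_3(x) by factoring powers of 3 out of the numerator and denominator: v_3(44/5) = 0. Step 2 — apply |x|_p = p^{-v_p(x)} = 3^{0} = 1.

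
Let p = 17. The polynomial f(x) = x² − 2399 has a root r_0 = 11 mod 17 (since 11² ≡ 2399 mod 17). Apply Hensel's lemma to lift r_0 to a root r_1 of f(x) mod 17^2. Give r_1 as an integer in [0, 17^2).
r_1 = 62 (mod 289)

Hensel's recurrence: r_{i+1} = r_i − f(r_i)·(f′(r_i))^{-1} mod 17^{i+2}, with f′(x) = 2x. Iterate:
  r_0 = 11 (mod 17)
  r_1 = 62 (mod 289)
Final: r_1 = 62, and one checks f(r_1) ≡ 0 mod 17^2.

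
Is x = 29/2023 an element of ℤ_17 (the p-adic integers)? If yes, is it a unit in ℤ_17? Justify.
x ∉ ℤ_17 (v_17(x) = -2 < 0)

ℤ_17 = {x ∈ ℚ_17 : v_17(x) ≥ 0} and ℤ_17^× = {x ∈ ℤ_17 : v_17(x) = 0}. Here v_17(29/2023) = v_17(num) − v_17(den) = -2; compare against these criteria.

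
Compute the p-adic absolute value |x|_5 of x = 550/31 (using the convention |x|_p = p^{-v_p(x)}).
|550/31|_5 = 1/25

Step 1 — compute v_5(x) by factoring powers of 5 out of the numerator and denominator: v_5(550/31) = 2. Step 2 — apply |x|_p = p^{-v_p(x)} = 5^{-2} = 1/25.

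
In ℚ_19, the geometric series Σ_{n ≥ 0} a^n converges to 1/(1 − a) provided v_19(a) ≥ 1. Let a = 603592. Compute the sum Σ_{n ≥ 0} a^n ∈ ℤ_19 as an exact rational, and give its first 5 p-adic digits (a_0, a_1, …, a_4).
Σ a^n = 1/(1 − a) = -1/603591;  first 5 digits = (1, 0, 0, 12, 4)

v_19(a) = 3 ≥ 1, so the series converges in ℤ_19 to 1/(1 − a) = 1/(1 − 603592) = -1/603591. Expand this rational in ℤ_19: compute digits iteratively via d_i = x_i mod 19, x_{i+1} = (x_i − d_i)/19. The first 5 digits are (1, 0, 0, 12, 4).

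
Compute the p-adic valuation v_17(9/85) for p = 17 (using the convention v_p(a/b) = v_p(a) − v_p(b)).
v_17(9/85) = -1

Factor powers of 17 from the numerator and denominator of the reduced fraction: 9 = 17^0 · 9 and 85 = 17^1 · 5. Apply v_p(a/b) = v_p(a) − v_p(b): v_17(9/85) = 0 − 1 = -1.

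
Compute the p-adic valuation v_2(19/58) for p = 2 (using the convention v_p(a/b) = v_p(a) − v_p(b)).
v_2(19/58) = -1

Factor powers of 2 from the numerator and denominator of the reduced fraction: 19 = 2^0 · 19 and 58 = 2^1 · 29. Apply v_p(a/b) = v_p(a) − v_p(b): v_2(19/58) = 0 − 1 = -1.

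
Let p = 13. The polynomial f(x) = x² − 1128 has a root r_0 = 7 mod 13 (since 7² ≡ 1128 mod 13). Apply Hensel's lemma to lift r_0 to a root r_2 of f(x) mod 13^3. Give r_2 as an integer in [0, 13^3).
r_2 = 410 (mod 2197)

Hensel's recurrence: r_{i+1} = r_i − f(r_i)·(f′(r_i))^{-1} mod 13^{i+2}, with f′(x) = 2x. Iterate:
  r_0 = 7 (mod 13)
  r_1 = 72 (mod 169)
  r_2 = 410 (mod 2197)
Final: r_2 = 410, and one checks f(r_2) ≡ 0 mod 13^3.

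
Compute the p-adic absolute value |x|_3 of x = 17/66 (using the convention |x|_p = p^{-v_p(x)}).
|17/66|_3 = 3

Step 1 — compute v_3(x) by factoring powers of 3 out of the numerator and denominator: v_3(17/66) = -1. Step 2 — apply |x|_p = p^{-v_p(x)} = 3^{1} = 3.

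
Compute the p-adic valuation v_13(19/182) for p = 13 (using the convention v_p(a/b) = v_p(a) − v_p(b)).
v_13(19/182) = -1

Factor powers of 13 from the numerator and denominator of the reduced fraction: 19 = 13^0 · 19 and 182 = 13^1 · 14. Apply v_p(a/b) = v_p(a) − v_p(b): v_13(19/182) = 0 − 1 = -1.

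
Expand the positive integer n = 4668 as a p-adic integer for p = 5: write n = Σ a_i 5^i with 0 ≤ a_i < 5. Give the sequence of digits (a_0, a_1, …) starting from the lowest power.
(a_0, a_1, …) = (3, 3, 1, 2, 2, 1)

Repeated division by 5 gives the digits low-to-high: 4668 = 3 + 3·5^1 + 1·5^2 + 2·5^3 + 2·5^4 + 1·5^5. Digit sequence: (3, 3, 1, 2, 2, 1).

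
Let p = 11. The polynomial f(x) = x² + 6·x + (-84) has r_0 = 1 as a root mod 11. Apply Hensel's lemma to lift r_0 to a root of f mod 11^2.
r_1 = 56 (mod 121)

Hensel: r_{i+1} = r_i − f(r_i)·(f′(r_i))^{-1} mod 11^{i+2}, f′(x) = 2x + 6. Iterate:
  r_0 = 1 (mod 11)
  r_1 = 56 (mod 121)
Final: r = 56 satisfies f(r) ≡ 0 mod 11^2.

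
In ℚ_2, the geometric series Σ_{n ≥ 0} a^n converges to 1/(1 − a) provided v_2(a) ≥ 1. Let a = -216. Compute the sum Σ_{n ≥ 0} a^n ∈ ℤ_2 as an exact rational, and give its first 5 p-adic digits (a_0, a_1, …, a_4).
Σ a^n = 1/(1 − a) = 1/217;  first 5 digits = (1, 0, 0, 1, 0)

v_2(a) = 3 ≥ 1, so the series converges in ℤ_2 to 1/(1 − a) = 1/(1 − (-216)) = 1/217. Expand this rational in ℤ_2: compute digits iteratively via d_i = x_i mod 2, x_{i+1} = (x_i − d_i)/2. The first 5 digits are (1, 0, 0, 1, 0).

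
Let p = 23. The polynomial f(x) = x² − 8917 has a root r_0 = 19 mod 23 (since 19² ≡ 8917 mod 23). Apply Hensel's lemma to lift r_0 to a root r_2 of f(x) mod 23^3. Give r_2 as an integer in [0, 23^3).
r_2 = 801 (mod 12167)

Hensel's recurrence: r_{i+1} = r_i − f(r_i)·(f′(r_i))^{-1} mod 23^{i+2}, with f′(x) = 2x. Iterate:
  r_0 = 19 (mod 23)
  r_1 = 272 (mod 529)
  r_2 = 801 (mod 12167)
Final: r_2 = 801, and one checks f(r_2) ≡ 0 mod 23^3.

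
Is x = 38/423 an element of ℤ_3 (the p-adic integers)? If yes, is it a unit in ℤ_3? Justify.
x ∉ ℤ_3 (v_3(x) = -2 < 0)

ℤ_3 = {x ∈ ℚ_3 : v_3(x) ≥ 0} and ℤ_3^× = {x ∈ ℤ_3 : v_3(x) = 0}. Here v_3(38/423) = v_3(num) − v_3(den) = -2; compare against these criteria.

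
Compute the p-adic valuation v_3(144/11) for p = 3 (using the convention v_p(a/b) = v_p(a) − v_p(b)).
v_3(144/11) = 2

Factor powers of 3 from the numerator and denominator of the reduced fraction: 144 = 3^2 · 16 and 11 = 3^0 · 11. Apply v_p(a/b) = v_p(a) − v_p(b): v_3(144/11) = 2 − 0 = 2.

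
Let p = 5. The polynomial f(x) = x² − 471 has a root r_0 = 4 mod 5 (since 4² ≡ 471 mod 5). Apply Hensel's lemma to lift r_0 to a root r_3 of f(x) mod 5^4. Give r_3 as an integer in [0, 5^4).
r_3 = 314 (mod 625)

Hensel's recurrence: r_{i+1} = r_i − f(r_i)·(f′(r_i))^{-1} mod 5^{i+2}, with f′(x) = 2x. Iterate:
  r_0 = 4 (mod 5)
  r_1 = 14 (mod 25)
  r_2 = 64 (mod 125)
  r_3 = 314 (mod 625)
Final: r_3 = 314, and one checks f(r_3) ≡ 0 mod 5^4.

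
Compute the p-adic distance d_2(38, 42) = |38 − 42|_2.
d_2(38, 42) = 1/4

Step 1 — x − y = 38 − 42 = -4. Step 2 — v_2(-4) = 2 (factor: -4 = −(2^2 · 1); the sign does not affect v_p). Step 3 — |x − y|_2 = 2^{-2} = 1/4.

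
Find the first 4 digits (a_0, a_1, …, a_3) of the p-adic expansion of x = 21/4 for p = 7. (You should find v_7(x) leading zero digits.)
(a_0, …, a_3) = (0, 6, 1, 5)

v_7(21/4) = 1, so a_0 = ... = a_0 = 0. Factor out: x = 7^1 · u with u = 3/4 a unit in ℤ_7. Expand u iteratively via a_{v+i} = u_i mod 7, u_{i+1} = (u_i − a_{v+i})/7:
  u_0 = 3/4;  a_1 = 6;  u_1 = (u_0 − 6)/7 = -3/4
  u_1 = -3/4;  a_2 = 1;  u_2 = (u_1 − 1)/7 = -1/4
  u_2 = -1/4;  a_3 = 5;  u_3 = (u_2 − 5)/7 = -3/4
Digits: (0, 6, 1, 5).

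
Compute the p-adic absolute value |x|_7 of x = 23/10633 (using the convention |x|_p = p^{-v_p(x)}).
|23/10633|_7 = 343

Step 1 — compute v_7(x) by factoring powers of 7 out of the numerator and denominator: v_7(23/10633) = -3. Step 2 — apply |x|_p = p^{-v_p(x)} = 7^{3} = 343.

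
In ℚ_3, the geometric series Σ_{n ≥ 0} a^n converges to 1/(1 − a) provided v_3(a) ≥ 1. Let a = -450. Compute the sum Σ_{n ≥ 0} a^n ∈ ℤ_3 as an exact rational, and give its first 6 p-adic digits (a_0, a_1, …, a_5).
Σ a^n = 1/(1 − a) = 1/451;  first 6 digits = (1, 0, 1, 1, 1, 0)

v_3(a) = 2 ≥ 1, so the series converges in ℤ_3 to 1/(1 − a) = 1/(1 − (-450)) = 1/451. Expand this rational in ℤ_3: compute digits iteratively via d_i = x_i mod 3, x_{i+1} = (x_i − d_i)/3. The first 6 digits are (1, 0, 1, 1, 1, 0).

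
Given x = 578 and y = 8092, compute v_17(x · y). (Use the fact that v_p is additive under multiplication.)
v_17(4677176) = 4

v_p(x) = 2 (factor: 578 = 17^2 · 2); v_p(y) = 2 (factor: 8092 = 17^2 · 28). Additivity: v_p(xy) = v_p(x) + v_p(y) = 2 + 2 = 4. (Direct check: xy = 4677176 = 17^4 · (56).)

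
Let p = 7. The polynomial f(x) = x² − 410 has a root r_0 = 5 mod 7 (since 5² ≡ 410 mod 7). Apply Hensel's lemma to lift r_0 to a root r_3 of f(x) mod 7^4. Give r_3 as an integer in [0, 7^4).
r_3 = 1979 (mod 2401)

Hensel's recurrence: r_{i+1} = r_i − f(r_i)·(f′(r_i))^{-1} mod 7^{i+2}, with f′(x) = 2x. Iterate:
  r_0 = 5 (mod 7)
  r_1 = 19 (mod 49)
  r_2 = 264 (mod 343)
  r_3 = 1979 (mod 2401)
Final: r_3 = 1979, and one checks f(r_3) ≡ 0 mod 7^4.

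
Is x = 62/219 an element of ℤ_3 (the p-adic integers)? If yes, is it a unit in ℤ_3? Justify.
x ∉ ℤ_3 (v_3(x) = -1 < 0)

ℤ_3 = {x ∈ ℚ_3 : v_3(x) ≥ 0} and ℤ_3^× = {x ∈ ℤ_3 : v_3(x) = 0}. Here v_3(62/219) = v_3(num) − v_3(den) = -1; compare against these criteria.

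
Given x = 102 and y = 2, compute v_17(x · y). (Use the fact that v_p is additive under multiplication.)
v_17(204) = 1

v_p(x) = 1 (factor: 102 = 17^1 · 6); v_p(y) = 0 (factor: 2 = 17^0 · 2). Additivity: v_p(xy) = v_p(x) + v_p(y) = 1 + 0 = 1. (Direct check: xy = 204 = 17^1 · (12).)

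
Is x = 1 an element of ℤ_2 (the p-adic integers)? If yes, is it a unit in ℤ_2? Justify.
x ∈ ℤ_2^× (unit); v_2(x) = 0

ℤ_2 = {x ∈ ℚ_2 : v_2(x) ≥ 0} and ℤ_2^× = {x ∈ ℤ_2 : v_2(x) = 0}. Here v_2(1) = v_2(num) − v_2(den) = 0; compare against these criteria.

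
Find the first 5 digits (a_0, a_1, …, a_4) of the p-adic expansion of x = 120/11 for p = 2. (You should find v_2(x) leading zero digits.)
(a_0, …, a_4) = (0, 0, 0, 1, 0)

v_2(120/11) = 3, so a_0 = ... = a_2 = 0. Factor out: x = 2^3 · u with u = 15/11 a unit in ℤ_2. Expand u iteratively via a_{v+i} = u_i mod 2, u_{i+1} = (u_i − a_{v+i})/2:
  u_0 = 15/11;  a_3 = 1;  u_1 = (u_0 − 1)/2 = 2/11
  u_1 = 2/11;  a_4 = 0;  u_2 = (u_1 − 0)/2 = 1/11
Digits: (0, 0, 0, 1, 0).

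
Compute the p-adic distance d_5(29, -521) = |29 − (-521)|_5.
d_5(29, -521) = 1/25

Step 1 — x − y = 29 − (-521) = 550. Step 2 — v_5(550) = 2 (factor: 550 = (5^2 · 22); the sign does not affect v_p). Step 3 — |x − y|_5 = 5^{-2} = 1/25.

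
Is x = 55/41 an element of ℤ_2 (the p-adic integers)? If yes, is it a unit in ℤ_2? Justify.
x ∈ ℤ_2^× (unit); v_2(x) = 0

ℤ_2 = {x ∈ ℚ_2 : v_2(x) ≥ 0} and ℤ_2^× = {x ∈ ℤ_2 : v_2(x) = 0}. Here v_2(55/41) = v_2(num) − v_2(den) = 0; compare against these criteria.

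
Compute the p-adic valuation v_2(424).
v_2(424) = 3

v_2(n) is the largest exponent k such that 2^k divides n. Factor out: 424 = 2^3 · 53. (Sign doesn't affect v_p.) So v_2(424) = 3.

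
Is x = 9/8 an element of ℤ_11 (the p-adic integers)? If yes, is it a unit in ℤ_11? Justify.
x ∈ ℤ_11^× (unit); v_11(x) = 0

ℤ_11 = {x ∈ ℚ_11 : v_11(x) ≥ 0} and ℤ_11^× = {x ∈ ℤ_11 : v_11(x) = 0}. Here v_11(9/8) = v_11(num) − v_11(den) = 0; compare against these criteria.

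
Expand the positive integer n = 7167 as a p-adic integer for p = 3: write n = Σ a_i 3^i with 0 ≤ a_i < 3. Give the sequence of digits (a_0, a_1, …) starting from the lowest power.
(a_0, a_1, …) = (0, 1, 1, 1, 1, 2, 0, 0, 1)

Repeated division by 3 gives the digits low-to-high: 7167 = 1·3^1 + 1·3^2 + 1·3^3 + 1·3^4 + 2·3^5 + 1·3^8. Digit sequence: (0, 1, 1, 1, 1, 2, 0, 0, 1).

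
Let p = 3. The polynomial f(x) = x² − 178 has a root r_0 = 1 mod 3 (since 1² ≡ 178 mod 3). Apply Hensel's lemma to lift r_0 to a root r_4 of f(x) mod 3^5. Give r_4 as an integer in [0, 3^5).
r_4 = 85 (mod 243)

Hensel's recurrence: r_{i+1} = r_i − f(r_i)·(f′(r_i))^{-1} mod 3^{i+2}, with f′(x) = 2x. Iterate:
  r_0 = 1 (mod 3)
  r_1 = 4 (mod 9)
  r_2 = 4 (mod 27)
  r_3 = 4 (mod 81)
  r_4 = 85 (mod 243)
Final: r_4 = 85, and one checks f(r_4) ≡ 0 mod 3^5.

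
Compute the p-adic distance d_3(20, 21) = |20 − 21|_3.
d_3(20, 21) = 1

Step 1 — x − y = 20 − 21 = -1. Step 2 — v_3(-1) = 0 (factor: -1 = −(3^0 · 1); the sign does not affect v_p). Step 3 — |x − y|_3 = 3^{0} = 1.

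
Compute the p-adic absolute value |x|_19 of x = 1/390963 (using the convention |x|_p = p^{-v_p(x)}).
|1/390963|_19 = 130321

Step 1 — compute v_19(x) by factoring powers of 19 out of the numerator and denominator: v_19(1/390963) = -4. Step 2 — apply |x|_p = p^{-v_p(x)} = 19^{4} = 130321.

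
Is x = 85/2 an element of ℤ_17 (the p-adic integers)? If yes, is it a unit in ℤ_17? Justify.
x ∈ ℤ_17 but not a unit; v_17(x) = 1 > 0

ℤ_17 = {x ∈ ℚ_17 : v_17(x) ≥ 0} and ℤ_17^× = {x ∈ ℤ_17 : v_17(x) = 0}. Here v_17(85/2) = v_17(num) − v_17(den) = 1; compare against these criteria.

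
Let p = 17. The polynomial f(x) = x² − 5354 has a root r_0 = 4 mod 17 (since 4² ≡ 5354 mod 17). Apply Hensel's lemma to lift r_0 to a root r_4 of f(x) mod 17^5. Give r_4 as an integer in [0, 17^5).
r_4 = 574842 (mod 1419857)

Hensel's recurrence: r_{i+1} = r_i − f(r_i)·(f′(r_i))^{-1} mod 17^{i+2}, with f′(x) = 2x. Iterate:
  r_0 = 4 (mod 17)
  r_1 = 21 (mod 289)
  r_2 = 21 (mod 4913)
  r_3 = 73716 (mod 83521)
  r_4 = 574842 (mod 1419857)
Final: r_4 = 574842, and one checks f(r_4) ≡ 0 mod 17^5.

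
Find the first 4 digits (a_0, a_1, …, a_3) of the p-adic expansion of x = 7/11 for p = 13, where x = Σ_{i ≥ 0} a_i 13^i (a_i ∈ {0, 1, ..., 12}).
(a_0, …, a_3) = (3, 1, 7, 3)

v_13(7/11) = 0 (numerator and denominator both coprime to 13), so x ∈ ℤ_13^×. Compute digits iteratively via a_i = x_i mod 13, x_{i+1} = (x_i − a_i)/13, with x_0 = x:
  x_0 = 7/11;  a_0 = 3;  x_1 = (x_0 − 3)/13 = -2/11
  x_1 = -2/11;  a_1 = 1;  x_2 = (x_1 − 1)/13 = -1/11
  x_2 = -1/11;  a_2 = 7;  x_3 = (x_2 − 7)/13 = -6/11
  x_3 = -6/11;  a_3 = 3;  x_4 = (x_3 − 3)/13 = -3/11
Digits: (3, 1, 7, 3).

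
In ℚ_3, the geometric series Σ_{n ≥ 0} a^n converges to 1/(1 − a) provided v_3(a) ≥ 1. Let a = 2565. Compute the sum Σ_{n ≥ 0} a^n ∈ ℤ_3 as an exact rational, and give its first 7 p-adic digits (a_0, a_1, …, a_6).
Σ a^n = 1/(1 − a) = -1/2564;  first 7 digits = (1, 0, 0, 2, 1, 1, 1)

v_3(a) = 3 ≥ 1, so the series converges in ℤ_3 to 1/(1 − a) = 1/(1 − 2565) = -1/2564. Expand this rational in ℤ_3: compute digits iteratively via d_i = x_i mod 3, x_{i+1} = (x_i − d_i)/3. The first 7 digits are (1, 0, 0, 2, 1, 1, 1).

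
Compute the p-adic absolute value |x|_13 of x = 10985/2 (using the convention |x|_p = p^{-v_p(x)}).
|10985/2|_13 = 1/2197

Step 1 — compute v_13(x) by factoring powers of 13 out of the numerator and denominator: v_13(10985/2) = 3. Step 2 — apply |x|_p = p^{-v_p(x)} = 13^{-3} = 1/2197.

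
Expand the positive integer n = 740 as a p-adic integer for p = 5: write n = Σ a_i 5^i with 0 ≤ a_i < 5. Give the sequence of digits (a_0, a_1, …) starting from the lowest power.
(a_0, a_1, …) = (0, 3, 4, 0, 1)

Repeated division by 5 gives the digits low-to-high: 740 = 3·5^1 + 4·5^2 + 1·5^4. Digit sequence: (0, 3, 4, 0, 1).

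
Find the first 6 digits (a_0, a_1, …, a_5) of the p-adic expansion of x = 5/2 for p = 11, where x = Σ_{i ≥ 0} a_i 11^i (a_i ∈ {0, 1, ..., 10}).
(a_0, …, a_5) = (8, 5, 5, 5, 5, 5)

v_11(5/2) = 0 (numerator and denominator both coprime to 11), so x ∈ ℤ_11^×. Compute digits iteratively via a_i = x_i mod 11, x_{i+1} = (x_i − a_i)/11, with x_0 = x:
  x_0 = 5/2;  a_0 = 8;  x_1 = (x_0 − 8)/11 = -1/2
  x_1 = -1/2;  a_1 = 5;  x_2 = (x_1 − 5)/11 = -1/2
  x_2 = -1/2;  a_2 = 5;  x_3 = (x_2 − 5)/11 = -1/2
  x_3 = -1/2;  a_3 = 5;  x_4 = (x_3 − 5)/11 = -1/2
  x_4 = -1/2;  a_4 = 5;  x_5 = (x_4 − 5)/11 = -1/2
  x_5 = -1/2;  a_5 = 5;  x_6 = (x_5 − 5)/11 = -1/2
Digits: (8, 5, 5, 5, 5, 5).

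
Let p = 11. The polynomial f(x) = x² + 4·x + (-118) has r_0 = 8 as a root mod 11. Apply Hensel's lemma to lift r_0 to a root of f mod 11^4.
r_3 = 7257 (mod 14641)

Hensel: r_{i+1} = r_i − f(r_i)·(f′(r_i))^{-1} mod 11^{i+2}, f′(x) = 2x + 4. Iterate:
  r_0 = 8 (mod 11)
  r_1 = 118 (mod 121)
  r_2 = 602 (mod 1331)
  r_3 = 7257 (mod 14641)
Final: r = 7257 satisfies f(r) ≡ 0 mod 11^4.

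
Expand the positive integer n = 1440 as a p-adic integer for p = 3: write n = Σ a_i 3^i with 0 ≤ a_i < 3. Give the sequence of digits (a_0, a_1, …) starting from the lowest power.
(a_0, a_1, …) = (0, 0, 1, 2, 2, 2, 1)

Repeated division by 3 gives the digits low-to-high: 1440 = 1·3^2 + 2·3^3 + 2·3^4 + 2·3^5 + 1·3^6. Digit sequence: (0, 0, 1, 2, 2, 2, 1).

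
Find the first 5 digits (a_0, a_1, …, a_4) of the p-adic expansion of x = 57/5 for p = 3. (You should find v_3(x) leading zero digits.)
(a_0, …, a_4) = (0, 2, 0, 2, 0)

v_3(57/5) = 1, so a_0 = ... = a_0 = 0. Factor out: x = 3^1 · u with u = 19/5 a unit in ℤ_3. Expand u iteratively via a_{v+i} = u_i mod 3, u_{i+1} = (u_i − a_{v+i})/3:
  u_0 = 19/5;  a_1 = 2;  u_1 = (u_0 − 2)/3 = 3/5
  u_1 = 3/5;  a_2 = 0;  u_2 = (u_1 − 0)/3 = 1/5
  u_2 = 1/5;  a_3 = 2;  u_3 = (u_2 − 2)/3 = -3/5
  u_3 = -3/5;  a_4 = 0;  u_4 = (u_3 − 0)/3 = -1/5
Digits: (0, 2, 0, 2, 0).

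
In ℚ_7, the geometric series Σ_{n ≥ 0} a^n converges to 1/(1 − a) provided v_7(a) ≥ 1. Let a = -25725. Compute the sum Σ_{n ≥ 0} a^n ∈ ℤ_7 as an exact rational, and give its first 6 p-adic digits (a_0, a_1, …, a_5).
Σ a^n = 1/(1 − a) = 1/25726;  first 6 digits = (1, 0, 0, 2, 3, 5)

v_7(a) = 3 ≥ 1, so the series converges in ℤ_7 to 1/(1 − a) = 1/(1 − (-25725)) = 1/25726. Expand this rational in ℤ_7: compute digits iteratively via d_i = x_i mod 7, x_{i+1} = (x_i − d_i)/7. The first 6 digits are (1, 0, 0, 2, 3, 5).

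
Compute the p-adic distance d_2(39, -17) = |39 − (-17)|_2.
d_2(39, -17) = 1/8

Step 1 — x − y = 39 − (-17) = 56. Step 2 — v_2(56) = 3 (factor: 56 = (2^3 · 7); the sign does not affect v_p). Step 3 — |x − y|_2 = 2^{-3} = 1/8.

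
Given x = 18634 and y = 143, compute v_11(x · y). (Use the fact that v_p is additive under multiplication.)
v_11(2664662) = 4

v_p(x) = 3 (factor: 18634 = 11^3 · 14); v_p(y) = 1 (factor: 143 = 11^1 · 13). Additivity: v_p(xy) = v_p(x) + v_p(y) = 3 + 1 = 4. (Direct check: xy = 2664662 = 11^4 · (182).)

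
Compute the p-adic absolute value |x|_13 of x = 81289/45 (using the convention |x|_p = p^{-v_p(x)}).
|81289/45|_13 = 1/2197

Step 1 — compute v_13(x) by factoring powers of 13 out of the numerator and denominator: v_13(81289/45) = 3. Step 2 — apply |x|_p = p^{-v_p(x)} = 13^{-3} = 1/2197.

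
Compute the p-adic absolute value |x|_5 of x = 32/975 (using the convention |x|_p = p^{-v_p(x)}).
|32/975|_5 = 25

Step 1 — compute v_5(x) by factoring powers of 5 out of the numerator and denominator: v_5(32/975) = -2. Step 2 — apply |x|_p = p^{-v_p(x)} = 5^{2} = 25.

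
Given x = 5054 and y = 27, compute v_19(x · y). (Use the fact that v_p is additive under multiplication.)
v_19(136458) = 2

v_p(x) = 2 (factor: 5054 = 19^2 · 14); v_p(y) = 0 (factor: 27 = 19^0 · 27). Additivity: v_p(xy) = v_p(x) + v_p(y) = 2 + 0 = 2. (Direct check: xy = 136458 = 19^2 · (378).)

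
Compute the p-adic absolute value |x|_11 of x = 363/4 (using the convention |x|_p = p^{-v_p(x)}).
|363/4|_11 = 1/121

Step 1 — compute v_11(x) by factoring powers of 11 out of the numerator and denominator: v_11(363/4) = 2. Step 2 — apply |x|_p = p^{-v_p(x)} = 11^{-2} = 1/121.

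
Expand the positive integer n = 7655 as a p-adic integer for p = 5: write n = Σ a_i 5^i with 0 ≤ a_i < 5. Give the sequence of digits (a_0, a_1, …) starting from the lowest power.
(a_0, a_1, …) = (0, 1, 1, 1, 2, 2)

Repeated division by 5 gives the digits low-to-high: 7655 = 1·5^1 + 1·5^2 + 1·5^3 + 2·5^4 + 2·5^5. Digit sequence: (0, 1, 1, 1, 2, 2).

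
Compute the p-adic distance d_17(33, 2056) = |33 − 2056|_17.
d_17(33, 2056) = 1/289

Step 1 — x − y = 33 − 2056 = -2023. Step 2 — v_17(-2023) = 2 (factor: -2023 = −(17^2 · 7); the sign does not affect v_p). Step 3 — |x − y|_17 = 17^{-2} = 1/289.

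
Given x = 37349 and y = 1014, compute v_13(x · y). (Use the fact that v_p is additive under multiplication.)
v_13(37871886) = 5

v_p(x) = 3 (factor: 37349 = 13^3 · 17); v_p(y) = 2 (factor: 1014 = 13^2 · 6). Additivity: v_p(xy) = v_p(x) + v_p(y) = 3 + 2 = 5. (Direct check: xy = 37871886 = 13^5 · (102).)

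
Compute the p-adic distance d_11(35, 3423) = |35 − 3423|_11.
d_11(35, 3423) = 1/121

Step 1 — x − y = 35 − 3423 = -3388. Step 2 — v_11(-3388) = 2 (factor: -3388 = −(11^2 · 28); the sign does not affect v_p). Step 3 — |x − y|_11 = 11^{-2} = 1/121.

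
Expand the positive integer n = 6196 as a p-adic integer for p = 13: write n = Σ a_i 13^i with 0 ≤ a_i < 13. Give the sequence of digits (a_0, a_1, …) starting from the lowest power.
(a_0, a_1, …) = (8, 8, 10, 2)

Repeated division by 13 gives the digits low-to-high: 6196 = 8 + 8·13^1 + 10·13^2 + 2·13^3. Digit sequence: (8, 8, 10, 2).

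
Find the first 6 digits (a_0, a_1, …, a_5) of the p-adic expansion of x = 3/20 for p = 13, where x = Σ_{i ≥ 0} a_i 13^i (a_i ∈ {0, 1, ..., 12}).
(a_0, …, a_5) = (6, 8, 0, 11, 5, 8)

v_13(3/20) = 0 (numerator and denominator both coprime to 13), so x ∈ ℤ_13^×. Compute digits iteratively via a_i = x_i mod 13, x_{i+1} = (x_i − a_i)/13, with x_0 = x:
  x_0 = 3/20;  a_0 = 6;  x_1 = (x_0 − 6)/13 = -9/20
  x_1 = -9/20;  a_1 = 8;  x_2 = (x_1 − 8)/13 = -13/20
  x_2 = -13/20;  a_2 = 0;  x_3 = (x_2 − 0)/13 = -1/20
  x_3 = -1/20;  a_3 = 11;  x_4 = (x_3 − 11)/13 = -17/20
  x_4 = -17/20;  a_4 = 5;  x_5 = (x_4 − 5)/13 = -9/20
  x_5 = -9/20;  a_5 = 8;  x_6 = (x_5 − 8)/13 = -13/20
Digits: (6, 8, 0, 11, 5, 8).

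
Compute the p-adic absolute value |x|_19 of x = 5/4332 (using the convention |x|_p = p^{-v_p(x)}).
|5/4332|_19 = 361

Step 1 — compute v_19(x) by factoring powers of 19 out of the numerator and denominator: v_19(5/4332) = -2. Step 2 — apply |x|_p = p^{-v_p(x)} = 19^{2} = 361.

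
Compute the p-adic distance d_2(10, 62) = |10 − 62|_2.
d_2(10, 62) = 1/4

Step 1 — x − y = 10 − 62 = -52. Step 2 — v_2(-52) = 2 (factor: -52 = −(2^2 · 13); the sign does not affect v_p). Step 3 — |x − y|_2 = 2^{-2} = 1/4.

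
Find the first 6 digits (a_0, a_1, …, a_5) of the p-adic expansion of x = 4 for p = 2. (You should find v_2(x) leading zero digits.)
(a_0, …, a_5) = (0, 0, 1, 0, 0, 0)

v_2(4) = 2, so a_0 = ... = a_1 = 0. Factor out: x = 2^2 · u with u = 1 a unit in ℤ_2. Expand u iteratively via a_{v+i} = u_i mod 2, u_{i+1} = (u_i − a_{v+i})/2:
  u_0 = 1;  a_2 = 1;  u_1 = (u_0 − 1)/2 = 0
  u_1 = 0;  a_3 = 0;  u_2 = (u_1 − 0)/2 = 0
  u_2 = 0;  a_4 = 0;  u_3 = (u_2 − 0)/2 = 0
  u_3 = 0;  a_5 = 0;  u_4 = (u_3 − 0)/2 = 0
Digits: (0, 0, 1, 0, 0, 0).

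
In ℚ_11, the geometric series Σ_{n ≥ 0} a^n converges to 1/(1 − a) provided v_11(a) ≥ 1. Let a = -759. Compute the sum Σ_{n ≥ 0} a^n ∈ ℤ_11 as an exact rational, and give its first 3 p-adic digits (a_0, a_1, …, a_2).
Σ a^n = 1/(1 − a) = 1/760;  first 3 digits = (1, 8, 2)

v_11(a) = 1 ≥ 1, so the series converges in ℤ_11 to 1/(1 − a) = 1/(1 − (-759)) = 1/760. Expand this rational in ℤ_11: compute digits iteratively via d_i = x_i mod 11, x_{i+1} = (x_i − d_i)/11. The first 3 digits are (1, 8, 2).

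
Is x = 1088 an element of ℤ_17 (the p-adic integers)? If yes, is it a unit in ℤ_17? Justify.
x ∈ ℤ_17 but not a unit; v_17(x) = 1 > 0

ℤ_17 = {x ∈ ℚ_17 : v_17(x) ≥ 0} and ℤ_17^× = {x ∈ ℤ_17 : v_17(x) = 0}. Here v_17(1088) = v_17(num) − v_17(den) = 1; compare against these criteria.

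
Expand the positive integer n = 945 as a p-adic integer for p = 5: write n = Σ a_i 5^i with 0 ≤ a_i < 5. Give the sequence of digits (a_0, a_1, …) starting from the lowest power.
(a_0, a_1, …) = (0, 4, 2, 2, 1)

Repeated division by 5 gives the digits low-to-high: 945 = 4·5^1 + 2·5^2 + 2·5^3 + 1·5^4. Digit sequence: (0, 4, 2, 2, 1).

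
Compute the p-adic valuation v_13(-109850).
v_13(-109850) = 3

v_13(n) is the largest exponent k such that 13^k divides n. Factor out: -109850 = -13^3 · 50. (Sign doesn't affect v_p.) So v_13(-109850) = 3.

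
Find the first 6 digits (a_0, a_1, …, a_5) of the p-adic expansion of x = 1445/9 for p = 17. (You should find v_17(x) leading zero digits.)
(a_0, …, a_5) = (0, 0, 10, 7, 9, 7)

v_17(1445/9) = 2, so a_0 = ... = a_1 = 0. Factor out: x = 17^2 · u with u = 5/9 a unit in ℤ_17. Expand u iteratively via a_{v+i} = u_i mod 17, u_{i+1} = (u_i − a_{v+i})/17:
  u_0 = 5/9;  a_2 = 10;  u_1 = (u_0 − 10)/17 = -5/9
  u_1 = -5/9;  a_3 = 7;  u_2 = (u_1 − 7)/17 = -4/9
  u_2 = -4/9;  a_4 = 9;  u_3 = (u_2 − 9)/17 = -5/9
  u_3 = -5/9;  a_5 = 7;  u_4 = (u_3 − 7)/17 = -4/9
Digits: (0, 0, 10, 7, 9, 7).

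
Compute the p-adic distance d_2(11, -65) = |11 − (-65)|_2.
d_2(11, -65) = 1/4

Step 1 — x − y = 11 − (-65) = 76. Step 2 — v_2(76) = 2 (factor: 76 = (2^2 · 19); the sign does not affect v_p). Step 3 — |x − y|_2 = 2^{-2} = 1/4.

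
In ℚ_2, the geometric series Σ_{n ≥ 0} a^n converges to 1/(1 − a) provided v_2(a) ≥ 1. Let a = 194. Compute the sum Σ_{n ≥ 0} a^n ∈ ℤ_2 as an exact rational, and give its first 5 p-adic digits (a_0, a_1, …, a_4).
Σ a^n = 1/(1 − a) = -1/193;  first 5 digits = (1, 1, 1, 1, 1)

v_2(a) = 1 ≥ 1, so the series converges in ℤ_2 to 1/(1 − a) = 1/(1 − 194) = -1/193. Expand this rational in ℤ_2: compute digits iteratively via d_i = x_i mod 2, x_{i+1} = (x_i − d_i)/2. The first 5 digits are (1, 1, 1, 1, 1).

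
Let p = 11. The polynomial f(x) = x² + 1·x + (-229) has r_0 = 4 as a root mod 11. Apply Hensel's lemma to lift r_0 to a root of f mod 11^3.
r_2 = 1291 (mod 1331)

Hensel: r_{i+1} = r_i − f(r_i)·(f′(r_i))^{-1} mod 11^{i+2}, f′(x) = 2x + 1. Iterate:
  r_0 = 4 (mod 11)
  r_1 = 81 (mod 121)
  r_2 = 1291 (mod 1331)
Final: r = 1291 satisfies f(r) ≡ 0 mod 11^3.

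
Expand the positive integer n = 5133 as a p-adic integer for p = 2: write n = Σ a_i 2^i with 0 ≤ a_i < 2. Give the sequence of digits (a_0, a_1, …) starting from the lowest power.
(a_0, a_1, …) = (1, 0, 1, 1, 0, 0, 0, 0, 0, 0, 1, 0, 1)

Repeated division by 2 gives the digits low-to-high: 5133 = 1 + 1·2^2 + 1·2^3 + 1·2^10 + 1·2^12. Digit sequence: (1, 0, 1, 1, 0, 0, 0, 0, 0, 0, 1, 0, 1).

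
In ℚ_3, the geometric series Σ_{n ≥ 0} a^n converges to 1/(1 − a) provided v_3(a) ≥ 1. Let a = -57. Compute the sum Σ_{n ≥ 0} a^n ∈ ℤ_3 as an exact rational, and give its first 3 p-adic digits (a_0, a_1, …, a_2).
Σ a^n = 1/(1 − a) = 1/58;  first 3 digits = (1, 2, 0)

v_3(a) = 1 ≥ 1, so the series converges in ℤ_3 to 1/(1 − a) = 1/(1 − (-57)) = 1/58. Expand this rational in ℤ_3: compute digits iteratively via d_i = x_i mod 3, x_{i+1} = (x_i − d_i)/3. The first 3 digits are (1, 2, 0).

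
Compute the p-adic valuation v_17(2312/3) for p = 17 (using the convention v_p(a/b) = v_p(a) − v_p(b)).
v_17(2312/3) = 2

Factor powers of 17 from the numerator and denominator of the reduced fraction: 2312 = 17^2 · 8 and 3 = 17^0 · 3. Apply v_p(a/b) = v_p(a) − v_p(b): v_17(2312/3) = 2 − 0 = 2.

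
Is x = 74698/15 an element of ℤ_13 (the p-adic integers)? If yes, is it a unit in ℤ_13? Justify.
x ∈ ℤ_13 but not a unit; v_13(x) = 3 > 0

ℤ_13 = {x ∈ ℚ_13 : v_13(x) ≥ 0} and ℤ_13^× = {x ∈ ℤ_13 : v_13(x) = 0}. Here v_13(74698/15) = v_13(num) − v_13(den) = 3; compare against these criteria.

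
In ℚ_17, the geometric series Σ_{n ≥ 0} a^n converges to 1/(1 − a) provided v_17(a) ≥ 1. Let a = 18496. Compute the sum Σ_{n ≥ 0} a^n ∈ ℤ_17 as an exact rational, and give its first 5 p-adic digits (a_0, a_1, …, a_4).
Σ a^n = 1/(1 − a) = -1/18495;  first 5 digits = (1, 0, 13, 3, 16)

v_17(a) = 2 ≥ 1, so the series converges in ℤ_17 to 1/(1 − a) = 1/(1 − 18496) = -1/18495. Expand this rational in ℤ_17: compute digits iteratively via d_i = x_i mod 17, x_{i+1} = (x_i − d_i)/17. The first 5 digits are (1, 0, 13, 3, 16).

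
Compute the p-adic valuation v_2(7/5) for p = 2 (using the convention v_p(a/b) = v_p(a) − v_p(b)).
v_2(7/5) = 0

Factor powers of 2 from the numerator and denominator of the reduced fraction: 7 = 2^0 · 7 and 5 = 2^0 · 5. Apply v_p(a/b) = v_p(a) − v_p(b): v_2(7/5) = 0 − 0 = 0.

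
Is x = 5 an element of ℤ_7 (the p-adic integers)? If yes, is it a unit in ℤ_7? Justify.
x ∈ ℤ_7^× (unit); v_7(x) = 0

ℤ_7 = {x ∈ ℚ_7 : v_7(x) ≥ 0} and ℤ_7^× = {x ∈ ℤ_7 : v_7(x) = 0}. Here v_7(5) = v_7(num) − v_7(den) = 0; compare against these criteria.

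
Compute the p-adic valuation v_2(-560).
v_2(-560) = 4

v_2(n) is the largest exponent k such that 2^k divides n. Factor out: -560 = -2^4 · 35. (Sign doesn't affect v_p.) So v_2(-560) = 4.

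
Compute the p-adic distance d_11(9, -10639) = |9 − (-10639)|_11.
d_11(9, -10639) = 1/1331

Step 1 — x − y = 9 − (-10639) = 10648. Step 2 — v_11(10648) = 3 (factor: 10648 = (11^3 · 8); the sign does not affect v_p). Step 3 — |x − y|_11 = 11^{-3} = 1/1331.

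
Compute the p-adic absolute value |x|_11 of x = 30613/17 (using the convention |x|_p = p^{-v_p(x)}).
|30613/17|_11 = 1/1331

Step 1 — compute v_11(x) by factoring powers of 11 out of the numerator and denominator: v_11(30613/17) = 3. Step 2 — apply |x|_p = p^{-v_p(x)} = 11^{-3} = 1/1331.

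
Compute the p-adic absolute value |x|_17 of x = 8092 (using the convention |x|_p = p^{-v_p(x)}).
|8092|_17 = 1/289

Step 1 — compute v_17(x) by factoring powers of 17 out of the numerator and denominator: v_17(8092) = 2. Step 2 — apply |x|_p = p^{-v_p(x)} = 17^{-2} = 1/289.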